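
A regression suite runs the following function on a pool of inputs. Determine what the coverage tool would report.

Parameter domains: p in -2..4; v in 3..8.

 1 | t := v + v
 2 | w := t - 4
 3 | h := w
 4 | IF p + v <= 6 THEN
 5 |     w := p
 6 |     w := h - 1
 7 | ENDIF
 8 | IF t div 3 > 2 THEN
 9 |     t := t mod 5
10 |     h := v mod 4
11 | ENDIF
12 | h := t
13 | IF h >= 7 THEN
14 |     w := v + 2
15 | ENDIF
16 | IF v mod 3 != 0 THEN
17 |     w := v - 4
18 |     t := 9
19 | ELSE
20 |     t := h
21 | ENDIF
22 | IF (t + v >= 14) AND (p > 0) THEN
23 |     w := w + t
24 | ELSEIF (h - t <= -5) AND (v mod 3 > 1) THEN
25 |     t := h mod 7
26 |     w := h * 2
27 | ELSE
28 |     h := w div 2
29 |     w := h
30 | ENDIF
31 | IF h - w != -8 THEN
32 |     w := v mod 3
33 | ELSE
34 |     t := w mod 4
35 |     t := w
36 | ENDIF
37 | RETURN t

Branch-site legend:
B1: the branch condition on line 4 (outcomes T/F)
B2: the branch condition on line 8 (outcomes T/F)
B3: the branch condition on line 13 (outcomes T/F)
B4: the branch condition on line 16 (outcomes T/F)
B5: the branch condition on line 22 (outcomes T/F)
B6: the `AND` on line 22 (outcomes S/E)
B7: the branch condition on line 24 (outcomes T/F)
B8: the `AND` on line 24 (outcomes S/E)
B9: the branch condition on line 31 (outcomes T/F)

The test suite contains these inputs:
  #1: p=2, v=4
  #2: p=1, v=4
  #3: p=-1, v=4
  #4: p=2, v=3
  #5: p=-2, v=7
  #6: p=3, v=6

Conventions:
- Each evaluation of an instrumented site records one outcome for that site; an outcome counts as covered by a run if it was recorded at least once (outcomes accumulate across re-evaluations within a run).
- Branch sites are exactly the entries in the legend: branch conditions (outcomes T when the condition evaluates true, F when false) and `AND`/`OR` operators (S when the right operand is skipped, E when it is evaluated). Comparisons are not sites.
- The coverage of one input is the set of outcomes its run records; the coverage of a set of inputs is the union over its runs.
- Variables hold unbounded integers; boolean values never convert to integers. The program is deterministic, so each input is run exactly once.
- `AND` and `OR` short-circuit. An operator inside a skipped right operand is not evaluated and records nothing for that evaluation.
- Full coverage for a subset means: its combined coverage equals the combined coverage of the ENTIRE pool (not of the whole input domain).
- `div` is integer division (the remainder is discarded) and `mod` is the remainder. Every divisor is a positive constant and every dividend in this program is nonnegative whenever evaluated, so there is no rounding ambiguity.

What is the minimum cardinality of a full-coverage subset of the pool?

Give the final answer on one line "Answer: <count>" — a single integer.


input #1, p=2, v=4: events B1->T, B2->F, B3->T, B4->T, B6->S, B5->F, B8->S, B7->F, B9->T; outcomes B1=T, B2=F, B3=T, B4=T, B5=F, B6=S, B7=F, B8=S, B9=T
input #2, p=1, v=4: events B1->T, B2->F, B3->T, B4->T, B6->S, B5->F, B8->S, B7->F, B9->T; outcomes B1=T, B2=F, B3=T, B4=T, B5=F, B6=S, B7=F, B8=S, B9=T
input #3, p=-1, v=4: events B1->T, B2->F, B3->T, B4->T, B6->S, B5->F, B8->S, B7->F, B9->T; outcomes B1=T, B2=F, B3=T, B4=T, B5=F, B6=S, B7=F, B8=S, B9=T
input #4, p=2, v=3: events B1->T, B2->F, B3->F, B4->F, B6->S, B5->F, B8->S, B7->F, B9->T; outcomes B1=T, B2=F, B3=F, B4=F, B5=F, B6=S, B7=F, B8=S, B9=T
input #5, p=-2, v=7: events B1->T, B2->T, B3->F, B4->T, B6->E, B5->F, B8->E, B7->F, B9->T; outcomes B1=T, B2=T, B3=F, B4=T, B5=F, B6=E, B7=F, B8=E, B9=T
input #6, p=3, v=6: events B1->F, B2->T, B3->F, B4->F, B6->S, B5->F, B8->S, B7->F, B9->T; outcomes B1=F, B2=T, B3=F, B4=F, B5=F, B6=S, B7=F, B8=S, B9=T
together the pool reaches 15 outcomes: B1=T, B1=F, B2=T, B2=F, B3=T, B3=F, B4=T, B4=F, B5=F, B6=S, B6=E, B7=F, B8=S, B8=E, B9=T
checked all size-1 subsets: none covers 15 outcomes (max 9/15)
checked all size-2 subsets: none covers 15 outcomes (max 13/15)
inputs {1, 5, 6} (size 3) cover everything; no size-3 subset with a lexicographically smaller index list covers all 15
Answer: 3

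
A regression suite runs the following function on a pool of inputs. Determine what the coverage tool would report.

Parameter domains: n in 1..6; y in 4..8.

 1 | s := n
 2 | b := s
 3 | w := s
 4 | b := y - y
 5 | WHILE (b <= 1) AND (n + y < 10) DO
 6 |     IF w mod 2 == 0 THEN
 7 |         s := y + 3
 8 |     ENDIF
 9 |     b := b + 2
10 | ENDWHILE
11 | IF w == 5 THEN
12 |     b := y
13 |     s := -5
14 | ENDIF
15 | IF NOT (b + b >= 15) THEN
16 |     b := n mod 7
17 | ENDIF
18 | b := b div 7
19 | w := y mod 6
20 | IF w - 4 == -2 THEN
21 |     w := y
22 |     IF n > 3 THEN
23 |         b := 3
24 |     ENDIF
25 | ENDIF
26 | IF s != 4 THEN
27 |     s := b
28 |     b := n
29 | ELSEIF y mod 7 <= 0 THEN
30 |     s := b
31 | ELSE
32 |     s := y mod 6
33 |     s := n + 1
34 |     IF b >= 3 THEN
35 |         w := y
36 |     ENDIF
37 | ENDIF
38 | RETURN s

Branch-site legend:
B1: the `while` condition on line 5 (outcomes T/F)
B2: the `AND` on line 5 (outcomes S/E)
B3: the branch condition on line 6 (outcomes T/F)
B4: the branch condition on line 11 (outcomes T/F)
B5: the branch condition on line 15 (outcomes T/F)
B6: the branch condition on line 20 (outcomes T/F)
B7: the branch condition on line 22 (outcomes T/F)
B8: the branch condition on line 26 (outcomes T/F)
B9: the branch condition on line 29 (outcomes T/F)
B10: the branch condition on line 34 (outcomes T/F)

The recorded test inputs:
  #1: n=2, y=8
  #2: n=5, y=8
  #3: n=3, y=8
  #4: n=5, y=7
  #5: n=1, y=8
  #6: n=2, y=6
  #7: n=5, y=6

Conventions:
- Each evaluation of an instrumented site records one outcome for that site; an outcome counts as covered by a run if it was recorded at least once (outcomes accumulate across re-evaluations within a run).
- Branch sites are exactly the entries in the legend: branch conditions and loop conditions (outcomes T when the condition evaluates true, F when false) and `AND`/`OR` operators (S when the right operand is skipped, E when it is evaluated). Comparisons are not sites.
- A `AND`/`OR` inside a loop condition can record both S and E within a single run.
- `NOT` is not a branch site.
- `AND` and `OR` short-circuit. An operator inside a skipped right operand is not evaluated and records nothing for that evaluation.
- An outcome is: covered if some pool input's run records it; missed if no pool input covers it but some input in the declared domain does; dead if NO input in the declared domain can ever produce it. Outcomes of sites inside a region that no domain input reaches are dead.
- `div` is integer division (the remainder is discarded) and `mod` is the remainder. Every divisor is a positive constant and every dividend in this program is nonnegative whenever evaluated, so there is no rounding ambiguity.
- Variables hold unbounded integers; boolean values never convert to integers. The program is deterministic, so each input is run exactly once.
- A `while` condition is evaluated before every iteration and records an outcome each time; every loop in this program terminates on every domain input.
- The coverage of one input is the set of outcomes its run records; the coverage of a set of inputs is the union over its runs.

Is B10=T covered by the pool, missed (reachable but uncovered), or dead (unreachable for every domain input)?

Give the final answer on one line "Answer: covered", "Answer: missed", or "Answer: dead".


no pool input records B10=T
but domain input (n=4, y=8) does record it -> reachable, so missed
Answer: missed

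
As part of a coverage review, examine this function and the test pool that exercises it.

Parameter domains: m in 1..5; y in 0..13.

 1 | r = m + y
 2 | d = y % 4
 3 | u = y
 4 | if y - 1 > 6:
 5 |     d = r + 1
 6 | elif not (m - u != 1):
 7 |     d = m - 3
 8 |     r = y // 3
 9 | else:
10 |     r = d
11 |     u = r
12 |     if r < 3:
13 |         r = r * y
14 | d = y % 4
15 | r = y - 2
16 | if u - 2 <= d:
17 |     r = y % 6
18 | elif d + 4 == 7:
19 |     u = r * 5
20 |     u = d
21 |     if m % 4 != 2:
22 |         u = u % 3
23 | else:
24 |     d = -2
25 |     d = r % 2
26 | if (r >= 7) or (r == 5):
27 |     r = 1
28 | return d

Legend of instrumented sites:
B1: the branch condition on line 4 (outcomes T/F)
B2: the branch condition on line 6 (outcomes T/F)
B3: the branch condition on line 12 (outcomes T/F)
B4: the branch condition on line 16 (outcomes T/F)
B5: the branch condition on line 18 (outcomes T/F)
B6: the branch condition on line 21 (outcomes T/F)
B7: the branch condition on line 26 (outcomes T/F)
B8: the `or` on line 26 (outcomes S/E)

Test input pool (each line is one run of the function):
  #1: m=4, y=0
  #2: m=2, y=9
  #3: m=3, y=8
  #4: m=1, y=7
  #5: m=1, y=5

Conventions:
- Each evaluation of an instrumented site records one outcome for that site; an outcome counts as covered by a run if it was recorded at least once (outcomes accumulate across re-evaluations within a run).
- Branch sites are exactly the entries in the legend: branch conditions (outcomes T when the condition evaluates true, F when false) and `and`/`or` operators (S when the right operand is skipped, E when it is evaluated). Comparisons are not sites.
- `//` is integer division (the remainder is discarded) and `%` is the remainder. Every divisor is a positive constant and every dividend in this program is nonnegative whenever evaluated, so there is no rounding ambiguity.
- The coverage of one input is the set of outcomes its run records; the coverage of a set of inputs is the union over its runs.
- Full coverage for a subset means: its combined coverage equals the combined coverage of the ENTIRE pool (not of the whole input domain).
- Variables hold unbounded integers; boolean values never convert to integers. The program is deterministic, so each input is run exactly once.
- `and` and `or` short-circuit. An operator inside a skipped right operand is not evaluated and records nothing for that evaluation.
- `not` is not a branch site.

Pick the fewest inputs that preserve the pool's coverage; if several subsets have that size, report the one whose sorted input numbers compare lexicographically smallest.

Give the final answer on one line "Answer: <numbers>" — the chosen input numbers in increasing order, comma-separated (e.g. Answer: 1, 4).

input #1 (m=4, y=0): events B1->F, B2->F, B3->T, B4->T, B8->E, B7->F; covers B1=F, B2=F, B3=T, B4=T, B7=F, B8=E
input #2 (m=2, y=9): events B1->T, B4->F, B5->F, B8->S, B7->T; covers B1=T, B4=F, B5=F, B7=T, B8=S
input #3 (m=3, y=8): events B1->T, B4->F, B5->F, B8->E, B7->F; covers B1=T, B4=F, B5=F, B7=F, B8=E
input #4 (m=1, y=7): events B1->F, B2->F, B3->F, B4->T, B8->E, B7->F; covers B1=F, B2=F, B3=F, B4=T, B7=F, B8=E
input #5 (m=1, y=5): events B1->F, B2->F, B3->T, B4->T, B8->E, B7->T; covers B1=F, B2=F, B3=T, B4=T, B7=T, B8=E
together the pool reaches 12 outcomes: B1=T, B1=F, B2=F, B3=T, B3=F, B4=T, B4=F, B5=F, B7=T, B7=F, B8=S, B8=E
size 1 is not enough: best union over all size-1 subsets is 6/12
size 2 is not enough: best union over all size-2 subsets is 11/12
inputs {1, 2, 4} (size 3) cover everything; no size-3 subset with a lexicographically smaller index list covers all 12

Answer: 1, 2, 4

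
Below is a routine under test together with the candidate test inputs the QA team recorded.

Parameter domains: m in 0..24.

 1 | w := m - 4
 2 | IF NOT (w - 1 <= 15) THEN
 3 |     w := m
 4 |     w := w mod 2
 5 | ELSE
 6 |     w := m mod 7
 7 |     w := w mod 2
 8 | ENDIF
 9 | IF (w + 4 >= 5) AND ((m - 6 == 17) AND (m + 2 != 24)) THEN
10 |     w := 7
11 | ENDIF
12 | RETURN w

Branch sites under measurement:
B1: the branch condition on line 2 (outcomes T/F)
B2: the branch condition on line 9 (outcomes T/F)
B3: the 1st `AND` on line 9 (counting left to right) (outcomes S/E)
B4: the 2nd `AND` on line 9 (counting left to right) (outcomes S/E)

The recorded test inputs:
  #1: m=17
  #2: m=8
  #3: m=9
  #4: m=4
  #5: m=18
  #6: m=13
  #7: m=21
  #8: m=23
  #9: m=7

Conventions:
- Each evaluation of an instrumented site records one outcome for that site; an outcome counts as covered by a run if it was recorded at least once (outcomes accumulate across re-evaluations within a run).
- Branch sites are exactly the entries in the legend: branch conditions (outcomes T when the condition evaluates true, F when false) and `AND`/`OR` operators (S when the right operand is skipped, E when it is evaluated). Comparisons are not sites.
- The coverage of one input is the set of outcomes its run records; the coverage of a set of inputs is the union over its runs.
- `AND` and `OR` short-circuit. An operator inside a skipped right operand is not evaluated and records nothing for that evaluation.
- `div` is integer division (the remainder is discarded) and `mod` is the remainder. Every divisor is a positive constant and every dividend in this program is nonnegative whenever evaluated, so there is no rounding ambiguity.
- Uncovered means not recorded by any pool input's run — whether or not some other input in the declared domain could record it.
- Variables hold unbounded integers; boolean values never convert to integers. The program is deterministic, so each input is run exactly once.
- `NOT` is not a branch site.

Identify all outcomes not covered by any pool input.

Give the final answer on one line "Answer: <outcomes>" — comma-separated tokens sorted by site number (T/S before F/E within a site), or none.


#1 (m=17) -> B1->F, B3->E, B4->S, B2->F; covered: B1=F, B2=F, B3=E, B4=S
#2 (m=8) -> B1->F, B3->E, B4->S, B2->F; covered: B1=F, B2=F, B3=E, B4=S
#3 (m=9) -> B1->F, B3->S, B2->F; covered: B1=F, B2=F, B3=S
#4 (m=4) -> B1->F, B3->S, B2->F; covered: B1=F, B2=F, B3=S
#5 (m=18) -> B1->F, B3->S, B2->F; covered: B1=F, B2=F, B3=S
#6 (m=13) -> B1->F, B3->S, B2->F; covered: B1=F, B2=F, B3=S
#7 (m=21) -> B1->T, B3->E, B4->S, B2->F; covered: B1=T, B2=F, B3=E, B4=S
#8 (m=23) -> B1->T, B3->E, B4->E, B2->T; covered: B1=T, B2=T, B3=E, B4=E
#9 (m=7) -> B1->F, B3->S, B2->F; covered: B1=F, B2=F, B3=S
union over the pool: B1=T, B1=F, B2=T, B2=F, B3=S, B3=E, B4=S, B4=E
uncovered (0 of 8): none
Answer: none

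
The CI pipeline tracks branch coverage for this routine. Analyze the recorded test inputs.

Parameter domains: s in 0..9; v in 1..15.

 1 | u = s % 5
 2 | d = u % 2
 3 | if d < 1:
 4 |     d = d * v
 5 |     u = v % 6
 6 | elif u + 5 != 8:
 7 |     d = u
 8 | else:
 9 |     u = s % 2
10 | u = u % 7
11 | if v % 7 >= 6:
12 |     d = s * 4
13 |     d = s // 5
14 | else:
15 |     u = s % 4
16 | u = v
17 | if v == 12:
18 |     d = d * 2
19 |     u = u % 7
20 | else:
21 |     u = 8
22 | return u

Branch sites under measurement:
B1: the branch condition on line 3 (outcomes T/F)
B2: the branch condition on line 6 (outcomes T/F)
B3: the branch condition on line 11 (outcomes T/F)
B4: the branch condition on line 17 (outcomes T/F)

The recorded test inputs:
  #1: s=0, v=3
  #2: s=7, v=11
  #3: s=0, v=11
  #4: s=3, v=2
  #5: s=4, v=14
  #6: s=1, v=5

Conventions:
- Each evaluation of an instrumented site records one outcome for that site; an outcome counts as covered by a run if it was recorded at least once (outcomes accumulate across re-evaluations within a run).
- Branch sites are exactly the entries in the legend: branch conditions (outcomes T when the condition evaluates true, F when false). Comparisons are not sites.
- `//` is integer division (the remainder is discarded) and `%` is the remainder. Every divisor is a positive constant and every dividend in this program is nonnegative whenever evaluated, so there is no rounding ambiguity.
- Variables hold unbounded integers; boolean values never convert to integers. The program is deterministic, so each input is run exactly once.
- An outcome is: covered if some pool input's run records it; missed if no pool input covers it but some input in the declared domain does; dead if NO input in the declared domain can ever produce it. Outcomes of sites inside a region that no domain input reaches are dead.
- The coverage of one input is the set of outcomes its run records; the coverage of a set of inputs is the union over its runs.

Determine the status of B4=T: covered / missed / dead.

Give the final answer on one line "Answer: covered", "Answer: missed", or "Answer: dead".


no pool input records B4=T
but domain input (s=0, v=12) does record it -> reachable, so missed
Answer: missed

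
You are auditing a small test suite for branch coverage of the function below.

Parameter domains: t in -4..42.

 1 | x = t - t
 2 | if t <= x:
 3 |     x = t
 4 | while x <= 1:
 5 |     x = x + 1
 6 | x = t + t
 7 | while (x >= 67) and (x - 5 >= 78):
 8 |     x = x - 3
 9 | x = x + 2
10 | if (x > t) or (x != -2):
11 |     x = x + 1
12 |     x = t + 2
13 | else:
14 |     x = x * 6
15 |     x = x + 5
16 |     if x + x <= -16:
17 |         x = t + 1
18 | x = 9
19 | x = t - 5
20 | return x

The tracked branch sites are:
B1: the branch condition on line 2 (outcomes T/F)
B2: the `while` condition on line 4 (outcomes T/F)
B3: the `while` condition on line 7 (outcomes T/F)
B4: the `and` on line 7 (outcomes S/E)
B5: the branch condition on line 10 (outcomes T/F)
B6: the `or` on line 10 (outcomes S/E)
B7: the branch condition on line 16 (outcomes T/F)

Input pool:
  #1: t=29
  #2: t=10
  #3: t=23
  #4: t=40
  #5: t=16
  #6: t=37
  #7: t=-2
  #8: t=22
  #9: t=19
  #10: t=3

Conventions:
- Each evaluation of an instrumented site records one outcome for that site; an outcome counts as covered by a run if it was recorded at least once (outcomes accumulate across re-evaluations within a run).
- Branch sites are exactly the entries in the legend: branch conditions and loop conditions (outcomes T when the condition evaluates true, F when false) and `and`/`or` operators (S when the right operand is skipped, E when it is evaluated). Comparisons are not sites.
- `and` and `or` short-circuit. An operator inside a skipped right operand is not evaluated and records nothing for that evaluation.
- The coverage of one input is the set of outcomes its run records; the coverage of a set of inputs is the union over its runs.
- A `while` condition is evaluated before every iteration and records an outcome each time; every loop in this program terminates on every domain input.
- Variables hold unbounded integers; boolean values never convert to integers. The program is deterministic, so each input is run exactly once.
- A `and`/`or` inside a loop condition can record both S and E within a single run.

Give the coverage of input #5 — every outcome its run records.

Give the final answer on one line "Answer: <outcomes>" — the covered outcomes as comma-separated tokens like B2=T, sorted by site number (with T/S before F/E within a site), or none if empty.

Running input #5 (t=16), event by event:
  B1->F, B2->T, B2->T, B2->F, B4->S, B3->F, B6->S, B5->T
collecting distinct outcomes: B1=F, B2=T, B2=F, B3=F, B4=S, B5=T, B6=S

Answer: B1=F, B2=T, B2=F, B3=F, B4=S, B5=T, B6=S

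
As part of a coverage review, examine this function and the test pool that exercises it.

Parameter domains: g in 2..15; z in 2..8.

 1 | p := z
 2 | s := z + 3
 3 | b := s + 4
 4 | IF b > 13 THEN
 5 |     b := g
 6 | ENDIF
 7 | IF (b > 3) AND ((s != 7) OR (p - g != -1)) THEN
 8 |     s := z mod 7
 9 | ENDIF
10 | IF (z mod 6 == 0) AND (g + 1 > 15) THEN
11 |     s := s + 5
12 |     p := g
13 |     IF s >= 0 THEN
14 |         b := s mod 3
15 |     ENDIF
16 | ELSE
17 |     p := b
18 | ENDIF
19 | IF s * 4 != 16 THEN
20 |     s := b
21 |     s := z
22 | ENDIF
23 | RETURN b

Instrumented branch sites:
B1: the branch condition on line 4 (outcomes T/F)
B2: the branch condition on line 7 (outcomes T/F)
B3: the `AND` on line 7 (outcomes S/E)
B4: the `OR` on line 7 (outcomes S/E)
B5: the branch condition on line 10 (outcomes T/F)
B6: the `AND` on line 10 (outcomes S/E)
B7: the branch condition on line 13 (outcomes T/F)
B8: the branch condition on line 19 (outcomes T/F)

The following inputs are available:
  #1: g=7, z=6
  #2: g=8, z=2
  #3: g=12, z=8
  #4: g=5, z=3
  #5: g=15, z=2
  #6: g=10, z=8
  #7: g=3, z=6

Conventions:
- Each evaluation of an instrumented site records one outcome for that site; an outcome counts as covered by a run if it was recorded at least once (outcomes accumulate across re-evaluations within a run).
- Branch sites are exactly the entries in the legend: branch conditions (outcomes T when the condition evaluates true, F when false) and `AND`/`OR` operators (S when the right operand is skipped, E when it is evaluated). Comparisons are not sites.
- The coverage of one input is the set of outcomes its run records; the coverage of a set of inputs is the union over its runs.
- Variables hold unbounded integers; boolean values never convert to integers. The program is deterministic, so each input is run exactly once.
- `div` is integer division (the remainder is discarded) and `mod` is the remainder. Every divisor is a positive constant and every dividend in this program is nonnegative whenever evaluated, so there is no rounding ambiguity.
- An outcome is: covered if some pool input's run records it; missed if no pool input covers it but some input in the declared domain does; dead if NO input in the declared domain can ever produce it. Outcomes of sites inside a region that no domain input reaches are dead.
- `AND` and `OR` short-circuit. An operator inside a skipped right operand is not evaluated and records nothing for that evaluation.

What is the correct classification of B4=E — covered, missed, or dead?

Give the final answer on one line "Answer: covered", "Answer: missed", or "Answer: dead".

no pool input records B4=E
but domain input (g=2, z=4) does record it -> reachable, so missed

Answer: missed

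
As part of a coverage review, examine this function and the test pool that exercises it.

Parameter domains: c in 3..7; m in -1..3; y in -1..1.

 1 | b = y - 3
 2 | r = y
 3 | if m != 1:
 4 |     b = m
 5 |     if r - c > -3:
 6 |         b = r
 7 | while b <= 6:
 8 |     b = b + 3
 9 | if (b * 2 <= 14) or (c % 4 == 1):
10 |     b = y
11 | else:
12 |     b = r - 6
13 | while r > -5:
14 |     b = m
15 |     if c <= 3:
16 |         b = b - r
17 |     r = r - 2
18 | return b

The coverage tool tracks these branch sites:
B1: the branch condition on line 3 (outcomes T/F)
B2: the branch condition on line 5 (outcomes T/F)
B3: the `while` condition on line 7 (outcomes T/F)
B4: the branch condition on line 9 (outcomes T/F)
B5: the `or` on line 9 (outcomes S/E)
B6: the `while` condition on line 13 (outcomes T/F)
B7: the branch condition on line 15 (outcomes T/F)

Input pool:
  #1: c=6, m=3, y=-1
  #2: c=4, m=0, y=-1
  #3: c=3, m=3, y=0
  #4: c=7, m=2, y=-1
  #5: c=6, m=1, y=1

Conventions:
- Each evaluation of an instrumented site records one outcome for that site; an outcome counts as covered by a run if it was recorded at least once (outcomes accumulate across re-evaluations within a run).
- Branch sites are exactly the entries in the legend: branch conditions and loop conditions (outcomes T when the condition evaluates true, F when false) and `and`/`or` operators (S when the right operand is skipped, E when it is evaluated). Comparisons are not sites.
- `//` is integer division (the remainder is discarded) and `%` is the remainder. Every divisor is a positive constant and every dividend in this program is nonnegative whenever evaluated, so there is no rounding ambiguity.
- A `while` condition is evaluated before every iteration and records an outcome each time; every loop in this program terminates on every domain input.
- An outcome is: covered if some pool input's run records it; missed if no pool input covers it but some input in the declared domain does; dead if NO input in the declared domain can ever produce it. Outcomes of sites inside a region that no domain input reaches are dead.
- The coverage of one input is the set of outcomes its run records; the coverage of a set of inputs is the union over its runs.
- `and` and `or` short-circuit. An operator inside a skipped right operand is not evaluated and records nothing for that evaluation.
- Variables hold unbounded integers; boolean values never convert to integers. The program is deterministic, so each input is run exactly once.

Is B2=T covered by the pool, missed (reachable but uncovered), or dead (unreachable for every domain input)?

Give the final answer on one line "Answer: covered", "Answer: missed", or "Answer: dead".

no pool input records B2=T
but domain input (c=3, m=-1, y=1) does record it -> reachable, so missed

Answer: missed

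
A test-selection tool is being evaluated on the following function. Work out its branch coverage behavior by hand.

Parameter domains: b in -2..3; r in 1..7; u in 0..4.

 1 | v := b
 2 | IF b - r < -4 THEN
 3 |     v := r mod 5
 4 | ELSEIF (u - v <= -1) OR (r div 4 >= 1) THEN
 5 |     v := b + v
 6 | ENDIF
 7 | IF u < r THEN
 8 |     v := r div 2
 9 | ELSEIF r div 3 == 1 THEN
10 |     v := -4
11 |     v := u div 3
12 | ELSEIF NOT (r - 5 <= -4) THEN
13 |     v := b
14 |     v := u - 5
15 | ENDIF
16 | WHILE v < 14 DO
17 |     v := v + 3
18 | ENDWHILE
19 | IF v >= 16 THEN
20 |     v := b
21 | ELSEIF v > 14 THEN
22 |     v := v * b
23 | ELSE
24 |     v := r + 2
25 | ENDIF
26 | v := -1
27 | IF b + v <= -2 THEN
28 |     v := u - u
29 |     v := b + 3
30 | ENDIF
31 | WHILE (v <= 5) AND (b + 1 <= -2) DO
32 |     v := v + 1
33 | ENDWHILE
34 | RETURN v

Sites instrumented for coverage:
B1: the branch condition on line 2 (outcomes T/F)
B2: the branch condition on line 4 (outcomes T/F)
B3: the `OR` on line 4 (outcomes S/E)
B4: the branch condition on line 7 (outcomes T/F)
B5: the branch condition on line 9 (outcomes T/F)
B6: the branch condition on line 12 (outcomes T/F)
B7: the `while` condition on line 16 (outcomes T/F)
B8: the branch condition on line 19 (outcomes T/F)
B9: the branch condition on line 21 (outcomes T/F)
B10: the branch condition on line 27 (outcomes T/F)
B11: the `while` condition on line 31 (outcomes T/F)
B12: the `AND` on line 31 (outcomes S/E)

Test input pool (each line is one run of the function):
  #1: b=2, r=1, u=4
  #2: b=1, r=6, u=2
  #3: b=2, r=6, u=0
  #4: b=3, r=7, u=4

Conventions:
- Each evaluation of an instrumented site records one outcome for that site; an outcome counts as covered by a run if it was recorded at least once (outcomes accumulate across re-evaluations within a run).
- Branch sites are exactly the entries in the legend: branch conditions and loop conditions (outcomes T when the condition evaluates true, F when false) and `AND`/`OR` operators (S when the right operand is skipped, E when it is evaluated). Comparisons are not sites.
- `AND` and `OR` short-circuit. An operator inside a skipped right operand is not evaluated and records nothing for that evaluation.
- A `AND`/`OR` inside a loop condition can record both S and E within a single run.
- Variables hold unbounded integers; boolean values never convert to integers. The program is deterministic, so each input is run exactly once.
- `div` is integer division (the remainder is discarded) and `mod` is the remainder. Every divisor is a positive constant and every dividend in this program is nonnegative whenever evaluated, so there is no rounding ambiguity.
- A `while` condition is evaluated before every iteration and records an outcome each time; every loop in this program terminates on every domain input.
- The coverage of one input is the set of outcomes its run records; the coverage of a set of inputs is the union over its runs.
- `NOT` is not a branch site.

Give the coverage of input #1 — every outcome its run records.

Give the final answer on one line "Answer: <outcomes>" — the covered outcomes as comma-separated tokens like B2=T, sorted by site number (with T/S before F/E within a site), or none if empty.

Event log for input #1 (b=2, r=1, u=4):
  B1->F, B3->E, B2->F, B4->F, B5->F, B6->F, B7->T, B7->T, B7->T, B7->T
  B7->F, B8->F, B9->F, B10->F, B12->E, B11->F
as a set, this run covers: B1=F, B2=F, B3=E, B4=F, B5=F, B6=F, B7=T, B7=F, B8=F, B9=F, B10=F, B11=F, B12=E

Answer: B1=F, B2=F, B3=E, B4=F, B5=F, B6=F, B7=T, B7=F, B8=F, B9=F, B10=F, B11=F, B12=E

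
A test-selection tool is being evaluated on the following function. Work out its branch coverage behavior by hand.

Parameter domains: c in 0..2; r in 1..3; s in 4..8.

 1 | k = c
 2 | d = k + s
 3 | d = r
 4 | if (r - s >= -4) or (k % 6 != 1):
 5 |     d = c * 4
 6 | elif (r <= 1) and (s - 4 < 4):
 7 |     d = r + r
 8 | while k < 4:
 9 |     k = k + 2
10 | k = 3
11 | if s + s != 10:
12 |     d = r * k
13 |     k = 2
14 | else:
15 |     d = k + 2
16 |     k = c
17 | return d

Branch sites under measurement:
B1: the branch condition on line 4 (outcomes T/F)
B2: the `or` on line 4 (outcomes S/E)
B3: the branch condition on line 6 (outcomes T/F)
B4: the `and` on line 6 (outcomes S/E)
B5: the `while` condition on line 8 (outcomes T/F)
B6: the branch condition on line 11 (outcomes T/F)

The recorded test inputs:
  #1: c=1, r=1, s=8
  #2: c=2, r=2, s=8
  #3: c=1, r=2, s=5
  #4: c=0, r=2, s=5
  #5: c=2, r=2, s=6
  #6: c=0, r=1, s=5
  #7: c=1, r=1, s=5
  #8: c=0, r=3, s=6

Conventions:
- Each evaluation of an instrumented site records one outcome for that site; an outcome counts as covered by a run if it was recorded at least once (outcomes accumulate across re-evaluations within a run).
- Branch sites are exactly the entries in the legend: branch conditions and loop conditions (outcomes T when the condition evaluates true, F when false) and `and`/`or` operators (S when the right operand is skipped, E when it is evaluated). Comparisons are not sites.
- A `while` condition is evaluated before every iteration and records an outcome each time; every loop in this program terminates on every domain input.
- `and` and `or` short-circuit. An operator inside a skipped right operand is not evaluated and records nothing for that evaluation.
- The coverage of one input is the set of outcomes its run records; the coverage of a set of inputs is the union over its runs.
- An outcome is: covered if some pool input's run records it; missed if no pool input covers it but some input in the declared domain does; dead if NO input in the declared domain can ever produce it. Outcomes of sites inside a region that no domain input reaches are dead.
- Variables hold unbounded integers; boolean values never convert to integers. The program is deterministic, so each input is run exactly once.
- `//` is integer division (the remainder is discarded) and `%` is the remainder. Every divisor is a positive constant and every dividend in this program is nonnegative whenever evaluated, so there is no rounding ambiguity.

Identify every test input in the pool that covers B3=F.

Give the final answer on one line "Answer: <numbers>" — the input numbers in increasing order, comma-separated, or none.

input #1 (c=1, r=1, s=8): covers B3=F
input #2 (c=2, r=2, s=8): misses B3=F
input #3 (c=1, r=2, s=5): misses B3=F
input #4 (c=0, r=2, s=5): misses B3=F
input #5 (c=2, r=2, s=6): misses B3=F
input #6 (c=0, r=1, s=5): misses B3=F
input #7 (c=1, r=1, s=5): misses B3=F
input #8 (c=0, r=3, s=6): misses B3=F

Answer: 1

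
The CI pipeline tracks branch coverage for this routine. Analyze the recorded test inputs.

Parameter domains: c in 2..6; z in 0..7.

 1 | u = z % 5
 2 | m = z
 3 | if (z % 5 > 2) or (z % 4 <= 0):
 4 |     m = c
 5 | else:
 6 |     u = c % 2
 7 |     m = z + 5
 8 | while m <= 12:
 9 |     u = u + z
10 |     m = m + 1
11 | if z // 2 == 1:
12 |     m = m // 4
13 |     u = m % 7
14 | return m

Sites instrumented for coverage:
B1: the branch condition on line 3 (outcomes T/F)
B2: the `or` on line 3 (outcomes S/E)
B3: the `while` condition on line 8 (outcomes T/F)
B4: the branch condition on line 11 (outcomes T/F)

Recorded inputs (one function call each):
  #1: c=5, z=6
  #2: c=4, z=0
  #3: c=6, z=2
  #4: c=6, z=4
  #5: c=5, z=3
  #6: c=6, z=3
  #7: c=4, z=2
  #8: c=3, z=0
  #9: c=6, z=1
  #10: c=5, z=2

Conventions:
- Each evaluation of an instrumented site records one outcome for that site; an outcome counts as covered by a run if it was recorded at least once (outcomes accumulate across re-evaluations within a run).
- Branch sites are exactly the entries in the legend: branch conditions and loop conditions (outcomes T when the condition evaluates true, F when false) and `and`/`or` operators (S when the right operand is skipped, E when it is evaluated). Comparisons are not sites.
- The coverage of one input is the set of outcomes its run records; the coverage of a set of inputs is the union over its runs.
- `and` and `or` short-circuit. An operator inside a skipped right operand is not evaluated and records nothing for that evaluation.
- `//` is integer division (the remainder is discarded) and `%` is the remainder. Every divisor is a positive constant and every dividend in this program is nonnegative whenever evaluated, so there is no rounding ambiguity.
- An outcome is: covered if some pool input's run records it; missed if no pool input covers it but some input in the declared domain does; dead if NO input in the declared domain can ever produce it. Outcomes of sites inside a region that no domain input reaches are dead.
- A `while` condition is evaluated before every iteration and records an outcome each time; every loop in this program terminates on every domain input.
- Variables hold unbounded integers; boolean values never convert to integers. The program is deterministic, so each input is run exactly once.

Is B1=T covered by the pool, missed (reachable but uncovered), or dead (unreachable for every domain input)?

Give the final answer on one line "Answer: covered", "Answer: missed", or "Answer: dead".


B1=T is recorded by pool input(s) 2, 4, 5, 6, 8 -> covered
Answer: covered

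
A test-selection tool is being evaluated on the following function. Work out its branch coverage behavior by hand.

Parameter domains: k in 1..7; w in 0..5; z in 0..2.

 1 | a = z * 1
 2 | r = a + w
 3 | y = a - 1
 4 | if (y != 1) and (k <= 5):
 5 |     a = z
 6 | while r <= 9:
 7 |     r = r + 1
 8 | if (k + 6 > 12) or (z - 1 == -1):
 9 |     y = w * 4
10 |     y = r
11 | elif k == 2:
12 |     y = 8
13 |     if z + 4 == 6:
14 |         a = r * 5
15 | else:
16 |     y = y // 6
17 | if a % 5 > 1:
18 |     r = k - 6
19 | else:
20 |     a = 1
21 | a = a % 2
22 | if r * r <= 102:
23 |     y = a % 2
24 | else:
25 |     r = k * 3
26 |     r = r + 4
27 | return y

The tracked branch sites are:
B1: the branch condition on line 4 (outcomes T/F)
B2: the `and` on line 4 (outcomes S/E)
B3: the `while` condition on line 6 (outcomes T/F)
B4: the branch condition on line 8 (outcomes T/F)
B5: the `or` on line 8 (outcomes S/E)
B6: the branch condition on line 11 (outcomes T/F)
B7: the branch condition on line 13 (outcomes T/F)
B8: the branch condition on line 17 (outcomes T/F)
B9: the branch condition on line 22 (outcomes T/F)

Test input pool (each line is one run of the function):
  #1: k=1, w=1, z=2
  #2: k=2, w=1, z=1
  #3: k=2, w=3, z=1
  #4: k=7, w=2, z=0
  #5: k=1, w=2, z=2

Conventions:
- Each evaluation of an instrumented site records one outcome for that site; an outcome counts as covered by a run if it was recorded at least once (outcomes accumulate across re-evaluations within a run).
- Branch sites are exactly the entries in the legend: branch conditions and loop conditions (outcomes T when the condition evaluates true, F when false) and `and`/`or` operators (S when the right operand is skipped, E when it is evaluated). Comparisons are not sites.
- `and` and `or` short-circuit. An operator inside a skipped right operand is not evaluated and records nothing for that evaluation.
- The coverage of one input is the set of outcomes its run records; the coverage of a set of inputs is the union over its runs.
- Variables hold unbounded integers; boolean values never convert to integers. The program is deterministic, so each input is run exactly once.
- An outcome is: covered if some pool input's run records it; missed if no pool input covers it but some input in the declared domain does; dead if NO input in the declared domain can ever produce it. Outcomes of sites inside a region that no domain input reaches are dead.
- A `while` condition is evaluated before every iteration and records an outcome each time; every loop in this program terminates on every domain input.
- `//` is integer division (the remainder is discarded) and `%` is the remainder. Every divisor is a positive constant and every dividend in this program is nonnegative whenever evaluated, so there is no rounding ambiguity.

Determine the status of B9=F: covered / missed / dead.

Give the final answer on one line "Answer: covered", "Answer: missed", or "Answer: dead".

no pool input records B9=F
checking all 126 inputs in the declared domain: B9=F is never recorded -> dead

Answer: dead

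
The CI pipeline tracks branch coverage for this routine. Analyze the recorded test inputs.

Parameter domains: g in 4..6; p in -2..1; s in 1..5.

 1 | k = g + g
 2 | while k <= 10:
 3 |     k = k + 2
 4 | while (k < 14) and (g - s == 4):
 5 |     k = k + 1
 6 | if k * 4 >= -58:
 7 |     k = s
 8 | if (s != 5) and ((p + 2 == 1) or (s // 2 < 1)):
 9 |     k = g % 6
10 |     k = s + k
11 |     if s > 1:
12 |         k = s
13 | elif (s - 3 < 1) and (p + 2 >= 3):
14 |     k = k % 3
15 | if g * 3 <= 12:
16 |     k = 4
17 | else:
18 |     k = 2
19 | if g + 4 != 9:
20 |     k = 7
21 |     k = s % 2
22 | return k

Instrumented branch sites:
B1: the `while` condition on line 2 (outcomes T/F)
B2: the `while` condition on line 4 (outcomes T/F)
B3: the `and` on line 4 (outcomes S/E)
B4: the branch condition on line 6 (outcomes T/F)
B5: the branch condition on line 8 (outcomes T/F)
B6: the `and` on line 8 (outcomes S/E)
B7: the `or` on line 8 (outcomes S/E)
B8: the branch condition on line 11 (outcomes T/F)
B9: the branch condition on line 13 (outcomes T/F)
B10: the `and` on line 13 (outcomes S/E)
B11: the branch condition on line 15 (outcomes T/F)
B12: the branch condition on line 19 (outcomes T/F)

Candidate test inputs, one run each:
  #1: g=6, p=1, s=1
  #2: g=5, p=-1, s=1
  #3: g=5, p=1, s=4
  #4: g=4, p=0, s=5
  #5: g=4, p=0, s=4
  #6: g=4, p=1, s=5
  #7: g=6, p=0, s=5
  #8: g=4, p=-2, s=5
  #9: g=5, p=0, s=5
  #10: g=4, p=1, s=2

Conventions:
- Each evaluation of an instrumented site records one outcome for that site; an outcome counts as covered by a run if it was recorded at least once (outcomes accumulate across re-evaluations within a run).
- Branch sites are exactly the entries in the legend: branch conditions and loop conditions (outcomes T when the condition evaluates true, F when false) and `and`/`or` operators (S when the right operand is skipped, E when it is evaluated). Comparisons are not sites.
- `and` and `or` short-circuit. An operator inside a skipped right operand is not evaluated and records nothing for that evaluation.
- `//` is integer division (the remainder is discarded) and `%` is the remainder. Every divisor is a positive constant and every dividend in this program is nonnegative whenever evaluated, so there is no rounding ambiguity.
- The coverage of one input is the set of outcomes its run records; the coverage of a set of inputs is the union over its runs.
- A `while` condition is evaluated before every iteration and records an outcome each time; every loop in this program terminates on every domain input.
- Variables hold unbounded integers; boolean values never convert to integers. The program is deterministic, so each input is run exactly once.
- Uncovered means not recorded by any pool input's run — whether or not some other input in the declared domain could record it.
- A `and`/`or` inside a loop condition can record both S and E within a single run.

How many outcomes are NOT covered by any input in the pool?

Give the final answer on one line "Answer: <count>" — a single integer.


run #1 (g=6, p=1, s=1) records B1=F, B2=F, B3=E, B4=T, B5=T, B6=E, B7=E, B8=F, B11=F, B12=T
run #2 (g=5, p=-1, s=1) records B1=T, B1=F, B2=T, B2=F, B3=S, B3=E, B4=T, B5=T, B6=E, B7=S, B8=F, B11=F, B12=F
run #3 (g=5, p=1, s=4) records B1=T, B1=F, B2=F, B3=E, B4=T, B5=F, B6=E, B7=E, B9=F, B10=S, B11=F, B12=F
run #4 (g=4, p=0, s=5) records B1=T, B1=F, B2=F, B3=E, B4=T, B5=F, B6=S, B9=F, B10=S, B11=T, B12=T
run #5 (g=4, p=0, s=4) records B1=T, B1=F, B2=F, B3=E, B4=T, B5=F, B6=E, B7=E, B9=F, B10=S, B11=T, B12=T
run #6 (g=4, p=1, s=5) records B1=T, B1=F, B2=F, B3=E, B4=T, B5=F, B6=S, B9=F, B10=S, B11=T, B12=T
run #7 (g=6, p=0, s=5) records B1=F, B2=F, B3=E, B4=T, B5=F, B6=S, B9=F, B10=S, B11=F, B12=T
run #8 (g=4, p=-2, s=5) records B1=T, B1=F, B2=F, B3=E, B4=T, B5=F, B6=S, B9=F, B10=S, B11=T, B12=T
run #9 (g=5, p=0, s=5) records B1=T, B1=F, B2=F, B3=E, B4=T, B5=F, B6=S, B9=F, B10=S, B11=F, B12=F
run #10 (g=4, p=1, s=2) records B1=T, B1=F, B2=F, B3=E, B4=T, B5=F, B6=E, B7=E, B9=T, B10=E, B11=T, B12=T
union over the pool: B1=T, B1=F, B2=T, B2=F, B3=S, B3=E, B4=T, B5=T, B5=F, B6=S, B6=E, B7=S, B7=E, B8=F, B9=T, B9=F, B10=S, B10=E, B11=T, B11=F, B12=T, B12=F
uncovered (2 of 24): B4=F, B8=T
Answer: 2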